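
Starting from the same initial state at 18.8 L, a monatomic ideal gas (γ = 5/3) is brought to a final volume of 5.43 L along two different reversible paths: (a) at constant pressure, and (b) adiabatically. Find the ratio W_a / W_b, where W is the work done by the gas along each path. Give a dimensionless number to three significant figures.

W_a / W_b ≈ 0.368

Path (a) isobaric: W = P₁(V₂ − V₁) → W_a/(P₁V₁) = -0.7112.
Path (b) adiabatic: W = P₁V₁(1 − (V₁/V₂)^(γ−1))/(γ−1) → W_b/(P₁V₁) = -1.933.
W_a / W_b = -0.7112 / -1.933 = 0.3679.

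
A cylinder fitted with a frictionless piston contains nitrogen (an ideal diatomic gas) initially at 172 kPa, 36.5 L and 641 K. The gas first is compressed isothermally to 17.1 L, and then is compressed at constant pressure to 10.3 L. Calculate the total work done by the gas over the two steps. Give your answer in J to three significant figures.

W_total ≈ -7260 J

Step 1 (isothermal): W = P₁V₁ ln(V₂/V₁) = (6278) ln(17.1/36.5) = -4760 J.
After step 1: P = 367.1 kPa, V = 17.1 L, T = 641 K.
Step 2 (isobaric): W = PΔV = (367.1 kPa)(10.3 − 17.1 L) = -2497 J.
W_total = -4760 − 2497 = -7257 J.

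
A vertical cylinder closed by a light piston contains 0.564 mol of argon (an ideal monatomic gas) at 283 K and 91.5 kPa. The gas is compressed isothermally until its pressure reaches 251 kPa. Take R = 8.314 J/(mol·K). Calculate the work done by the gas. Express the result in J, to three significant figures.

W ≈ -1340 J

Isothermal process: W = nRT ln(V₂/V₁) = nRT ln(P₁/P₂).
W = (0.564)(8.314)(283) × ln(91.5/251)
  = 1327 × ln(0.3645) = 1327 × -1.009
W_by_gas = -1339 J.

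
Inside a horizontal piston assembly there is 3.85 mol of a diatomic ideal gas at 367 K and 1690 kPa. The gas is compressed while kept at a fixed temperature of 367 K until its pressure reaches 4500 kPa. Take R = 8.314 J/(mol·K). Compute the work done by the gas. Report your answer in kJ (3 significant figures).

Isothermal process: W = nRT ln(V₂/V₁) = nRT ln(P₁/P₂).
W = (3.85)(8.314)(367) × ln(1690/4500)
  = 11747 × ln(0.3756) = 11747 × -0.9793
W_by_gas = -11505 J.

W ≈ -11.5 kJ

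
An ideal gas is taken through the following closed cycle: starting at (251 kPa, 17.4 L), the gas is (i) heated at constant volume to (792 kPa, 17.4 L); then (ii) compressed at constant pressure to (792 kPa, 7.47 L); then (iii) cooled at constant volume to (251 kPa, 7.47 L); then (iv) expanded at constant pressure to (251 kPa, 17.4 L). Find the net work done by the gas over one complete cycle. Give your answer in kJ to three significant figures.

W_net ≈ -5.37 kJ

Constant-volume legs do no work.
W(ii) = (792)(7.47 − 17.4) = -7865 J; W(iv) = (251)(17.4 − 7.47) = 2492 J.
W_net = -7865 + 2492 = -5372 J (the counter-clockwise enclosed area).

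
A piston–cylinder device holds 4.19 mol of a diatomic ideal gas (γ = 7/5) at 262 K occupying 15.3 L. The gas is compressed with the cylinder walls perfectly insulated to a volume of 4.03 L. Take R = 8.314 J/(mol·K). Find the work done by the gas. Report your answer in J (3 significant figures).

W ≈ -16100 J

Adiabatic: TV^(γ−1) = const with γ = 7/5.
T₂ = T₁ (V₁/V₂)^(γ−1) = 262 × (15.3/4.03)^0.4 = 262 × 1.705 = 446.7 K.
W_by = nCᵥ(T₁ − T₂) = (4.19)(20.79)(262 − 446.7) = -16089 J.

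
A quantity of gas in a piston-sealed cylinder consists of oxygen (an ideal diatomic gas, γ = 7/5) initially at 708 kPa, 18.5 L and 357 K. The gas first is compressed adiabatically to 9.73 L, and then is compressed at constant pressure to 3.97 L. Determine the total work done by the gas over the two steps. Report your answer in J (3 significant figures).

W_total ≈ -19600 J

Step 1 (adiabatic): W = (P₁V₁ − P₂V₂)/(γ−1) = (13098 − 16937)/0.4 = -9597 J.
After step 1: P = 1741 kPa, V = 9.73 L, T = 461.6 K.
Step 2 (isobaric): W = PΔV = (1741 kPa)(3.97 − 9.73 L) = -10026 J.
W_total = -9597 − 10026 = -19623 J.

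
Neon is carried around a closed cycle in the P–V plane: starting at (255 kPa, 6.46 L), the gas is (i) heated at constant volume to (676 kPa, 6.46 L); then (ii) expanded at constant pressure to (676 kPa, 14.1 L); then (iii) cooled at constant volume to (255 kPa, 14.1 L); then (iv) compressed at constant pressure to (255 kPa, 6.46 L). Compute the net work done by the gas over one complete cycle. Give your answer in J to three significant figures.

W_net ≈ 3220 J

Constant-volume legs do no work.
W(ii) = (676)(14.1 − 6.46) = 5165 J; W(iv) = (255)(6.46 − 14.1) = -1948 J.
W_net = 5165 − 1948 = 3216 J (the clockwise enclosed area).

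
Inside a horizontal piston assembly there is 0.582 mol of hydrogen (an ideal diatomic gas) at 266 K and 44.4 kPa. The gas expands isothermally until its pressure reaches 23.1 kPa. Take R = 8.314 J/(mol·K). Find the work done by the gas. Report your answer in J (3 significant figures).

Isothermal process: W = nRT ln(V₂/V₁) = nRT ln(P₁/P₂).
W = (0.582)(8.314)(266) × ln(44.4/23.1)
  = 1287 × ln(1.922) = 1287 × 0.6534
W_by_gas = 841 J.

W ≈ 841 J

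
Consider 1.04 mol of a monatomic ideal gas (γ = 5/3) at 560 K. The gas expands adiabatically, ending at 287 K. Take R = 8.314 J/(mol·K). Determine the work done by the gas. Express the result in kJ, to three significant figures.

Adiabatic ⇒ Q = 0, so W_by = −ΔU = nCᵥ(T₁ − T₂).
Cᵥ = 3R/2 = 12.47 J/(mol·K).
W = (1.04)(12.47)(560 − 287) = 3541 J.

W ≈ 3.54 kJ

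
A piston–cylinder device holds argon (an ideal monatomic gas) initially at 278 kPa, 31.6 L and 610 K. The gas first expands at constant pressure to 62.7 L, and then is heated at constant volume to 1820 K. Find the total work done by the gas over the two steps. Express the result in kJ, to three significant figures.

Step 1 (isobaric): W = PΔV = (278 kPa)(62.7 − 31.6 L) = 8646 J.
Step 2 (isochoric): W = 0 (constant volume).
W_total = 8646 + 0 = 8646 J.

W_total ≈ 8.65 kJ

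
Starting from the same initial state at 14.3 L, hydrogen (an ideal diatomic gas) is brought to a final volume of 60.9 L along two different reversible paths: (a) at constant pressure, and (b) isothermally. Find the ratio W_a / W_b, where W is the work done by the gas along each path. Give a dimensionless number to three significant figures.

Path (a) isobaric: W = P₁(V₂ − V₁) → W_a/(P₁V₁) = 3.259.
Path (b) isothermal: W = P₁V₁ ln(V₂/V₁) → W_b/(P₁V₁) = 1.449.
W_a / W_b = 3.259 / 1.449 = 2.249.

W_a / W_b ≈ 2.25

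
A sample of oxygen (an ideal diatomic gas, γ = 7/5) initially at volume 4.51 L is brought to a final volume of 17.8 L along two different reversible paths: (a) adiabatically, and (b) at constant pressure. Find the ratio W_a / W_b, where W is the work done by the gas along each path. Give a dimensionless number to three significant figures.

W_a / W_b ≈ 0.358

Path (a) adiabatic: W = P₁V₁(1 − (V₁/V₂)^(γ−1))/(γ−1) → W_a/(P₁V₁) = 1.056.
Path (b) isobaric: W = P₁(V₂ − V₁) → W_b/(P₁V₁) = 2.947.
W_a / W_b = 1.056 / 2.947 = 0.3585.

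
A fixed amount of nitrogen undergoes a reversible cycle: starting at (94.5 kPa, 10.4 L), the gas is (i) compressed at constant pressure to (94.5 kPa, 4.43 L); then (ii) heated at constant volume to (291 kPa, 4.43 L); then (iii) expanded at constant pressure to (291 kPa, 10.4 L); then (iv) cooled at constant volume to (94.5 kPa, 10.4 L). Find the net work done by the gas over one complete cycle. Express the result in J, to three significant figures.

W_net ≈ 1170 J

Constant-volume legs do no work.
W(i) = (94.5)(4.43 − 10.4) = -564.2 J; W(iii) = (291)(10.4 − 4.43) = 1737 J.
W_net = -564.2 + 1737 = 1173 J (the clockwise enclosed area).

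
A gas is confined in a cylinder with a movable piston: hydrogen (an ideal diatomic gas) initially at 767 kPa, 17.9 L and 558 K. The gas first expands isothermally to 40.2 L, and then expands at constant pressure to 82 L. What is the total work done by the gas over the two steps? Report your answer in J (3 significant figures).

W_total ≈ 25400 J

Step 1 (isothermal): W = P₁V₁ ln(V₂/V₁) = (13729) ln(40.2/17.9) = 11108 J.
After step 1: P = 341.5 kPa, V = 40.2 L, T = 558 K.
Step 2 (isobaric): W = PΔV = (341.5 kPa)(82 − 40.2 L) = 14276 J.
W_total = 11108 + 14276 = 25384 J.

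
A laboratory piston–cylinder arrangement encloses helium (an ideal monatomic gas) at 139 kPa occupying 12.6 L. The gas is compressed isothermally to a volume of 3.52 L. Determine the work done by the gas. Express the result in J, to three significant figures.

W ≈ -2230 J

Isothermal: W = nRT ln(V₂/V₁) = P₁V₁ ln(V₂/V₁).
P₁V₁ = (139 kPa)(12.6 L) = 1751 J.
W = 1751 × ln(3.52/12.6) = 1751 × -1.275
W_by_gas = -2233 J.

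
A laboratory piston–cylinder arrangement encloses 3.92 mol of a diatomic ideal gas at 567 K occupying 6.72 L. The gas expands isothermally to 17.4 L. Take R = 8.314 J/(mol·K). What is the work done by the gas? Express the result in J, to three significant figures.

W ≈ 17600 J

Isothermal: W = nRT ln(V₂/V₁).
W = (3.92)(8.314)(567) × ln(17.4/6.72)
  = 18479 × 0.9514
W_by_gas = 17581 J.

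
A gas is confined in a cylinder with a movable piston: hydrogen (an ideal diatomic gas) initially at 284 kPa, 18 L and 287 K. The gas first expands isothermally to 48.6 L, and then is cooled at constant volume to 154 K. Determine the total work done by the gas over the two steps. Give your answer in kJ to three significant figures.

W_total ≈ 5.08 kJ

Step 1 (isothermal): W = P₁V₁ ln(V₂/V₁) = (5112) ln(48.6/18) = 5078 J.
Step 2 (isochoric): W = 0 (constant volume).
W_total = 5078 + 0 = 5078 J.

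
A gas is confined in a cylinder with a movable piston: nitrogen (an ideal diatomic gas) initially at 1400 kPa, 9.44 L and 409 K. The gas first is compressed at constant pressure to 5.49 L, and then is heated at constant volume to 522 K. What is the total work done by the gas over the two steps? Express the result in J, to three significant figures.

Step 1 (isobaric): W = PΔV = (1400 kPa)(5.49 − 9.44 L) = -5530 J.
Step 2 (isochoric): W = 0 (constant volume).
W_total = -5530 + 0 = -5530 J.

W_total ≈ -5530 J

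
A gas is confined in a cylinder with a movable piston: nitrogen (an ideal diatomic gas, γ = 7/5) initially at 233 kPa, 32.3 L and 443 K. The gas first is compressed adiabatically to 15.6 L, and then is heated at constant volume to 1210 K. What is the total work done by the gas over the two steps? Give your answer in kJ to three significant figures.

Step 1 (adiabatic): W = (P₁V₁ − P₂V₂)/(γ−1) = (7526 − 10069)/0.4 = -6358 J.
Step 2 (isochoric): W = 0 (constant volume).
W_total = -6358 + 0 = -6358 J.

W_total ≈ -6.36 kJ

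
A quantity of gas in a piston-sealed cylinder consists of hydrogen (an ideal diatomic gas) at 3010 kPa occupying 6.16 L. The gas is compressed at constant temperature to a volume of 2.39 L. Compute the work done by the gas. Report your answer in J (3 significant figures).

W ≈ -17600 J

Isothermal: W = nRT ln(V₂/V₁) = P₁V₁ ln(V₂/V₁).
P₁V₁ = (3010 kPa)(6.16 L) = 18542 J.
W = 18542 × ln(2.39/6.16) = 18542 × -0.9468
W_by_gas = -17555 J.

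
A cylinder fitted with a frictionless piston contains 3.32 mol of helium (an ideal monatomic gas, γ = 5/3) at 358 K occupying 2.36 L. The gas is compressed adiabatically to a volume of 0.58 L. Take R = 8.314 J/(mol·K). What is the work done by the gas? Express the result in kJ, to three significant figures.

W ≈ -23.0 kJ

Adiabatic: TV^(γ−1) = const with γ = 5/3.
T₂ = T₁ (V₁/V₂)^(γ−1) = 358 × (2.36/0.58)^0.667 = 358 × 2.549 = 912.4 K.
W_by = nCᵥ(T₁ − T₂) = (3.32)(12.47)(358 − 912.4) = -22956 J.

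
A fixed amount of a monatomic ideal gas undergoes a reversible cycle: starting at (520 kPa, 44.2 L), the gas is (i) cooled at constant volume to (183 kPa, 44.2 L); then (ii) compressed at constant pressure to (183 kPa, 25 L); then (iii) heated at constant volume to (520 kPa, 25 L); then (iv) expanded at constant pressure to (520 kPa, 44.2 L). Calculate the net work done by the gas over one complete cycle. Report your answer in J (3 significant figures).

W_net ≈ 6470 J

Constant-volume legs do no work.
W(ii) = (183)(25 − 44.2) = -3514 J; W(iv) = (520)(44.2 − 25) = 9984 J.
W_net = -3514 + 9984 = 6470 J (the clockwise enclosed area).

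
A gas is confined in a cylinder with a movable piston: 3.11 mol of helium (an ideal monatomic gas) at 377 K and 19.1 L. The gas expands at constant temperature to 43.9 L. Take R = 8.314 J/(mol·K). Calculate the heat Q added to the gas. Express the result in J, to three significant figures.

Q ≈ 8110 J

Isothermal ⇒ ΔU = 0, so Q = W = nRT ln(V₂/V₁).
Q = (3.11)(8.314)(377) ln(43.9/19.1) = 9748 × 0.8322 = 8112 J.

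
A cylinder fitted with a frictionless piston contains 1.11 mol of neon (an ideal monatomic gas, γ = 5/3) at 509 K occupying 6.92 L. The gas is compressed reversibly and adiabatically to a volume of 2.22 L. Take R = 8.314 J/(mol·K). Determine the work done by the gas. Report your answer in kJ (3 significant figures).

W ≈ -7.99 kJ

Adiabatic: TV^(γ−1) = const with γ = 5/3.
T₂ = T₁ (V₁/V₂)^(γ−1) = 509 × (6.92/2.22)^0.667 = 509 × 2.134 = 1086 K.
W_by = nCᵥ(T₁ − T₂) = (1.11)(12.47)(509 − 1086) = -7989 J.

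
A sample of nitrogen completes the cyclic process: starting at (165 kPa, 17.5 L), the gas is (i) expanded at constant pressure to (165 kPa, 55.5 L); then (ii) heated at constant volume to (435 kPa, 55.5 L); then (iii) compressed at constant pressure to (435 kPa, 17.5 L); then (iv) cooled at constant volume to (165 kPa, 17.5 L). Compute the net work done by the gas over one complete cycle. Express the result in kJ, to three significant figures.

Constant-volume legs do no work.
W(i) = (165)(55.5 − 17.5) = 6270 J; W(iii) = (435)(17.5 − 55.5) = -16530 J.
W_net = 6270 − 16530 = -10260 J (the counter-clockwise enclosed area).

W_net ≈ -10.3 kJ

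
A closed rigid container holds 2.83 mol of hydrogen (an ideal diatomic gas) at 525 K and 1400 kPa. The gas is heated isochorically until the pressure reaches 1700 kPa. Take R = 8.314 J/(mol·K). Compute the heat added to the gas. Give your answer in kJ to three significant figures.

Q ≈ 6.62 kJ

Constant volume ⇒ W = 0, so Q = ΔU = nCᵥΔT with Cᵥ = 5R/2 = 20.79 J/(mol·K).
At constant V, T₂/T₁ = P₂/P₁ ⇒ ΔT = T₁(P₂/P₁ − 1) = 525·(1700/1400 − 1) = 112.5 K.
ΔU = (2.83)(20.79)(112.5) = 6617 J.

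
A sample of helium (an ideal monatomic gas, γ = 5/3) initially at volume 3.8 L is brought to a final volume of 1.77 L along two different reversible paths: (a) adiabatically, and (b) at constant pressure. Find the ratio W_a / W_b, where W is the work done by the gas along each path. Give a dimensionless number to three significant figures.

Path (a) adiabatic: W = P₁V₁(1 − (V₁/V₂)^(γ−1))/(γ−1) → W_a/(P₁V₁) = -0.9963.
Path (b) isobaric: W = P₁(V₂ − V₁) → W_b/(P₁V₁) = -0.5342.
W_a / W_b = -0.9963 / -0.5342 = 1.865.

W_a / W_b ≈ 1.87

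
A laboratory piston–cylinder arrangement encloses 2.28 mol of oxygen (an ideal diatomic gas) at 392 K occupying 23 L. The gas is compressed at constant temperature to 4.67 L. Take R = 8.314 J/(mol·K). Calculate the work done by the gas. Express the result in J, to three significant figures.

W ≈ -11800 J

Isothermal: W = nRT ln(V₂/V₁).
W = (2.28)(8.314)(392) × ln(4.67/23)
  = 7431 × -1.594
W_by_gas = -11847 J.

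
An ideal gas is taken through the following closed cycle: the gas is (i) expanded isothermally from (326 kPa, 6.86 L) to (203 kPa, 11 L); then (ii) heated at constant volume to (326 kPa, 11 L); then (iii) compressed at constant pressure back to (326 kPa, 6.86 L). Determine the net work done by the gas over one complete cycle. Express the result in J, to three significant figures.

W_net ≈ -294 J

Leg (i): W = PᵢVᵢ ln(V_f/Vᵢ) = (2236) ln(11/6.86) = 1056 J.
Leg (ii): W = 0.
Leg (iii): W = PΔV = (326)(6.86 − 11) = -1350 J.
W_net = 1056 − 1350 = -293.7 J.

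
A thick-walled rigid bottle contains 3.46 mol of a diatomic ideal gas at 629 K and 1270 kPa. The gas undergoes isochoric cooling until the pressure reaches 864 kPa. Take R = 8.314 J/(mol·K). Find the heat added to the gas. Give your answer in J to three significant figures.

Constant volume ⇒ W = 0, so Q = ΔU = nCᵥΔT with Cᵥ = 5R/2 = 20.79 J/(mol·K).
At constant V, T₂/T₁ = P₂/P₁ ⇒ ΔT = T₁(P₂/P₁ − 1) = 629·(864/1270 − 1) = -201.1 K.
ΔU = (3.46)(20.79)(-201.1) = -14461 J.

Q ≈ -14500 J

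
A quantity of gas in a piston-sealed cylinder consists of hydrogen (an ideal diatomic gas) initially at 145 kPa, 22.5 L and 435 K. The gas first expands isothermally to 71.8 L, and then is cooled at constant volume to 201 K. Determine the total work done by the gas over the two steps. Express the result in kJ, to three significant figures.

W_total ≈ 3.79 kJ

Step 1 (isothermal): W = P₁V₁ ln(V₂/V₁) = (3262) ln(71.8/22.5) = 3786 J.
Step 2 (isochoric): W = 0 (constant volume).
W_total = 3786 + 0 = 3786 J.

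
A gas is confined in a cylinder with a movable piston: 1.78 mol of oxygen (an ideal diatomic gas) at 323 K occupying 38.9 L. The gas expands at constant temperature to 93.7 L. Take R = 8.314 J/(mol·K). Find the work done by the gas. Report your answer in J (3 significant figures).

W ≈ 4200 J

Isothermal: W = nRT ln(V₂/V₁).
W = (1.78)(8.314)(323) × ln(93.7/38.9)
  = 4780 × 0.8791
W_by_gas = 4202 J.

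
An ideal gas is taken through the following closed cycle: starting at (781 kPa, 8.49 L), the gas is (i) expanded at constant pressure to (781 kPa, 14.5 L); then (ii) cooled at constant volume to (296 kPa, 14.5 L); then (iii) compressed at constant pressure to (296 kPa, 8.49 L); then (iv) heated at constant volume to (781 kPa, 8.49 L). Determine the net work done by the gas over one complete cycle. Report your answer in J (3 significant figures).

W_net ≈ 2910 J

Constant-volume legs do no work.
W(i) = (781)(14.5 − 8.49) = 4694 J; W(iii) = (296)(8.49 − 14.5) = -1779 J.
W_net = 4694 − 1779 = 2915 J (the clockwise enclosed area).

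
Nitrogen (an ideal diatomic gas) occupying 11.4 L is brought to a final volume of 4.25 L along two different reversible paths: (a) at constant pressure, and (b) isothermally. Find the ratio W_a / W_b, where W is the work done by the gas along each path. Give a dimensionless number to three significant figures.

W_a / W_b ≈ 0.636

Path (a) isobaric: W = P₁(V₂ − V₁) → W_a/(P₁V₁) = -0.6272.
Path (b) isothermal: W = P₁V₁ ln(V₂/V₁) → W_b/(P₁V₁) = -0.9867.
W_a / W_b = -0.6272 / -0.9867 = 0.6357.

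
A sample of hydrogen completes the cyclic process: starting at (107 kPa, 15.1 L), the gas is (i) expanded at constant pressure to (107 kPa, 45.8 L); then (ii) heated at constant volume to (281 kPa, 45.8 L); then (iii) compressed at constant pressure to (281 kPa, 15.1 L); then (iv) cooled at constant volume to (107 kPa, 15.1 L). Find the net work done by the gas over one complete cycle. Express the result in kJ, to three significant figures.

W_net ≈ -5.34 kJ

Constant-volume legs do no work.
W(i) = (107)(45.8 − 15.1) = 3285 J; W(iii) = (281)(15.1 − 45.8) = -8627 J.
W_net = 3285 − 8627 = -5342 J (the counter-clockwise enclosed area).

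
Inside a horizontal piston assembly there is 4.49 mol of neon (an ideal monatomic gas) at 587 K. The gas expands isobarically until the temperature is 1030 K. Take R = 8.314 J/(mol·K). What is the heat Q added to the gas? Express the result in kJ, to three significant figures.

Q ≈ 41.3 kJ

Isobaric: W = nRΔT = (4.49)(8.314)(443) = 16537 J.
ΔU = nCᵥΔT with Cᵥ = 3R/2: ΔU = (4.49)(12.47)(443) = 24806 J.
Q = ΔU + W = 24806 + 16537 = 41343 J.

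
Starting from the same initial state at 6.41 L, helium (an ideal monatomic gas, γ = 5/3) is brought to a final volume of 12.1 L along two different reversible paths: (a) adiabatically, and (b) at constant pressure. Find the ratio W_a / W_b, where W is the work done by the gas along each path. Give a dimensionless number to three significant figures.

Path (a) adiabatic: W = P₁V₁(1 − (V₁/V₂)^(γ−1))/(γ−1) → W_a/(P₁V₁) = 0.5179.
Path (b) isobaric: W = P₁(V₂ − V₁) → W_b/(P₁V₁) = 0.8877.
W_a / W_b = 0.5179 / 0.8877 = 0.5835.

W_a / W_b ≈ 0.583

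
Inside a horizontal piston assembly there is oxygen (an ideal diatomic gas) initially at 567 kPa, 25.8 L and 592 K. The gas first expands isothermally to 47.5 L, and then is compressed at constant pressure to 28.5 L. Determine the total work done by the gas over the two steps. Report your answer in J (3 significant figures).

W_total ≈ 3080 J

Step 1 (isothermal): W = P₁V₁ ln(V₂/V₁) = (14629) ln(47.5/25.8) = 8929 J.
After step 1: P = 308 kPa, V = 47.5 L, T = 592 K.
Step 2 (isobaric): W = PΔV = (308 kPa)(28.5 − 47.5 L) = -5851 J.
W_total = 8929 − 5851 = 3077 J.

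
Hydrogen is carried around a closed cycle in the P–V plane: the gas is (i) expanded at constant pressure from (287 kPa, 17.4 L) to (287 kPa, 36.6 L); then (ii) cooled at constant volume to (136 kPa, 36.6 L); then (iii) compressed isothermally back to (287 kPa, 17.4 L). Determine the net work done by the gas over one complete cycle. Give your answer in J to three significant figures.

Leg (i): W = PΔV = (287)(36.6 − 17.4) = 5510 J.
Leg (ii): W = 0.
Leg (iii): W = PᵢVᵢ ln(V_f/Vᵢ) = (4978) ln(17.4/36.6) = -3701 J.
W_net = 5510 − 3701 = 1809 J.

W_net ≈ 1810 J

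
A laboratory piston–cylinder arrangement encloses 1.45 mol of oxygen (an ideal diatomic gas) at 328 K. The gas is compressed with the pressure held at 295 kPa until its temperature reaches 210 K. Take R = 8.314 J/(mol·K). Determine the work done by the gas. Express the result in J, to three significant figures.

Isobaric: W = P ΔV = nR ΔT.
W = (1.45)(8.314)(210 − 328) = -1423 J.

W ≈ -1420 J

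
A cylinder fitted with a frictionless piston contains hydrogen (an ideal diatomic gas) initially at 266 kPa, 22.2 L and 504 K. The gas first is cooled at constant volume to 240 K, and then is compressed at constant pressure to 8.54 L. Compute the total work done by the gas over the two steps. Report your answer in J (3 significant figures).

Step 1 (isochoric): W = 0 (constant volume).
After step 1: P = 126.7 kPa (V unchanged).
Step 2 (isobaric): W = PΔV = (126.7 kPa)(8.54 − 22.2 L) = -1730 J.
W_total = 0 − 1730 = -1730 J.

W_total ≈ -1730 J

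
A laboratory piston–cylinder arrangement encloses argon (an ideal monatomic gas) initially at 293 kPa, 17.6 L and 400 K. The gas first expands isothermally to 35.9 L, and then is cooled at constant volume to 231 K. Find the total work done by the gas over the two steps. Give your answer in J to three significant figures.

W_total ≈ 3680 J

Step 1 (isothermal): W = P₁V₁ ln(V₂/V₁) = (5157) ln(35.9/17.6) = 3676 J.
Step 2 (isochoric): W = 0 (constant volume).
W_total = 3676 + 0 = 3676 J.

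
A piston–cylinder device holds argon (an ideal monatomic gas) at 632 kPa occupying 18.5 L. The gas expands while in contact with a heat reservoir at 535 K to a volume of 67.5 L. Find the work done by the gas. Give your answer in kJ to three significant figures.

Isothermal: W = nRT ln(V₂/V₁) = P₁V₁ ln(V₂/V₁).
P₁V₁ = (632 kPa)(18.5 L) = 11692 J.
W = 11692 × ln(67.5/18.5) = 11692 × 1.294
W_by_gas = 15134 J.

W ≈ 15.1 kJ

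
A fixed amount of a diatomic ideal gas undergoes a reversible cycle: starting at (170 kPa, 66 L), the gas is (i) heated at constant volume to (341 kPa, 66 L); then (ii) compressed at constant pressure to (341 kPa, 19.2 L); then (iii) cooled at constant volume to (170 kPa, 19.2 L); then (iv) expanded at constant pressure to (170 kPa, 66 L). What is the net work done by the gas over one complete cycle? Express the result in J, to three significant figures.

Constant-volume legs do no work.
W(ii) = (341)(19.2 − 66) = -15959 J; W(iv) = (170)(66 − 19.2) = 7956 J.
W_net = -15959 + 7956 = -8003 J (the counter-clockwise enclosed area).

W_net ≈ -8000 J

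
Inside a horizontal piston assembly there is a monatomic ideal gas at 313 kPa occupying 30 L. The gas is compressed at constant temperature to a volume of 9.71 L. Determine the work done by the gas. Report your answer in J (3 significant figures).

W ≈ -10600 J

Isothermal: W = nRT ln(V₂/V₁) = P₁V₁ ln(V₂/V₁).
P₁V₁ = (313 kPa)(30 L) = 9390 J.
W = 9390 × ln(9.71/30) = 9390 × -1.128
W_by_gas = -10592 J.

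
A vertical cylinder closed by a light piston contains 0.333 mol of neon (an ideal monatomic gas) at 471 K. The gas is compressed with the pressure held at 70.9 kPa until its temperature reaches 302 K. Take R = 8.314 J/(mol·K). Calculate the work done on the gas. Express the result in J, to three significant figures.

W ≈ 468 J

Isobaric: W = P ΔV = nR ΔT.
W = (0.333)(8.314)(302 − 471) = -467.9 J.
Work on gas = −W_by = 467.9 J.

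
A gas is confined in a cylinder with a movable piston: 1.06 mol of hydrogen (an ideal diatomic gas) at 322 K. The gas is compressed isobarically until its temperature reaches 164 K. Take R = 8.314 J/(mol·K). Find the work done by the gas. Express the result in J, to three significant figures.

Isobaric: W = P ΔV = nR ΔT.
W = (1.06)(8.314)(164 − 322) = -1392 J.

W ≈ -1390 J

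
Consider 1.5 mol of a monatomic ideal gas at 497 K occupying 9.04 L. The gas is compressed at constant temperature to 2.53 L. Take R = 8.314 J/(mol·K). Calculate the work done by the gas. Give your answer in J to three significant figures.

W ≈ -7890 J

Isothermal: W = nRT ln(V₂/V₁).
W = (1.5)(8.314)(497) × ln(2.53/9.04)
  = 6198 × -1.273
W_by_gas = -7893 J.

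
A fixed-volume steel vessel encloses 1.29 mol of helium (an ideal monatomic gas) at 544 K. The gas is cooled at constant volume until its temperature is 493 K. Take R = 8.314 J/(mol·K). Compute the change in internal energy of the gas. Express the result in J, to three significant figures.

ΔU ≈ -820 J

Constant volume ⇒ W = 0, so Q = ΔU = nCᵥΔT with Cᵥ = 3R/2 = 12.47 J/(mol·K).
ΔU = (1.29)(12.47)(493 − 544) = -820.5 J.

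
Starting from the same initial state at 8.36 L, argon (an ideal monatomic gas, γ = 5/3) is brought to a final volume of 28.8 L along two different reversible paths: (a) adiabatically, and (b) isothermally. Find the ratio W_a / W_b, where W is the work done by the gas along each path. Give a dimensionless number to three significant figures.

W_a / W_b ≈ 0.681

Path (a) adiabatic: W = P₁V₁(1 − (V₁/V₂)^(γ−1))/(γ−1) → W_a/(P₁V₁) = 0.8424.
Path (b) isothermal: W = P₁V₁ ln(V₂/V₁) → W_b/(P₁V₁) = 1.237.
W_a / W_b = 0.8424 / 1.237 = 0.681.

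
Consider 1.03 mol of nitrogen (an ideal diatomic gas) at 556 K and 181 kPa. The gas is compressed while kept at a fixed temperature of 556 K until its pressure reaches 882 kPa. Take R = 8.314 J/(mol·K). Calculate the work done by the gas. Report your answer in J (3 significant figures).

W ≈ -7540 J

Isothermal process: W = nRT ln(V₂/V₁) = nRT ln(P₁/P₂).
W = (1.03)(8.314)(556) × ln(181/882)
  = 4761 × ln(0.2052) = 4761 × -1.584
W_by_gas = -7540 J.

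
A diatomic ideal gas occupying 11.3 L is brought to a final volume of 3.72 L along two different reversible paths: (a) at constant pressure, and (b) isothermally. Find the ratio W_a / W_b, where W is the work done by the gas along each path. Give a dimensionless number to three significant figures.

Path (a) isobaric: W = P₁(V₂ − V₁) → W_a/(P₁V₁) = -0.6708.
Path (b) isothermal: W = P₁V₁ ln(V₂/V₁) → W_b/(P₁V₁) = -1.111.
W_a / W_b = -0.6708 / -1.111 = 0.6037.

W_a / W_b ≈ 0.604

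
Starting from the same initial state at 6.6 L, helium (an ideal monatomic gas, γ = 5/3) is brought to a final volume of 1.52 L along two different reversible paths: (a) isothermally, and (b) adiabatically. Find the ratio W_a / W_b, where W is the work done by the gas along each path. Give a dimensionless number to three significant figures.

Path (a) isothermal: W = P₁V₁ ln(V₂/V₁) → W_a/(P₁V₁) = -1.468.
Path (b) adiabatic: W = P₁V₁(1 − (V₁/V₂)^(γ−1))/(γ−1) → W_b/(P₁V₁) = -2.492.
W_a / W_b = -1.468 / -2.492 = 0.5892.

W_a / W_b ≈ 0.589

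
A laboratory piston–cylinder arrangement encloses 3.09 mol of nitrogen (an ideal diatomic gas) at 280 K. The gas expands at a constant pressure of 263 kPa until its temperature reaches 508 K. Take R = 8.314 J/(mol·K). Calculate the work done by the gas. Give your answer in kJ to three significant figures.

Isobaric: W = P ΔV = nR ΔT.
W = (3.09)(8.314)(508 − 280) = 5857 J.

W ≈ 5.86 kJ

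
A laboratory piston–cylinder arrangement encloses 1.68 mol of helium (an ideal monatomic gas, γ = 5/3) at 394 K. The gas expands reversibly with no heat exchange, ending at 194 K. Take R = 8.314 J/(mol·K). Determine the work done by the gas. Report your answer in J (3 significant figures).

Adiabatic ⇒ Q = 0, so W_by = −ΔU = nCᵥ(T₁ − T₂).
Cᵥ = 3R/2 = 12.47 J/(mol·K).
W = (1.68)(12.47)(394 − 194) = 4190 J.

W ≈ 4190 J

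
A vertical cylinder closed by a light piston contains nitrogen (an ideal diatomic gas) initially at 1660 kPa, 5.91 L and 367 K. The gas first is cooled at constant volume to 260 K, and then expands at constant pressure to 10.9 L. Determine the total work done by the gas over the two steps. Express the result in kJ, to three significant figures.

Step 1 (isochoric): W = 0 (constant volume).
After step 1: P = 1176 kPa (V unchanged).
Step 2 (isobaric): W = PΔV = (1176 kPa)(10.9 − 5.91 L) = 5868 J.
W_total = 0 + 5868 = 5868 J.

W_total ≈ 5.87 kJ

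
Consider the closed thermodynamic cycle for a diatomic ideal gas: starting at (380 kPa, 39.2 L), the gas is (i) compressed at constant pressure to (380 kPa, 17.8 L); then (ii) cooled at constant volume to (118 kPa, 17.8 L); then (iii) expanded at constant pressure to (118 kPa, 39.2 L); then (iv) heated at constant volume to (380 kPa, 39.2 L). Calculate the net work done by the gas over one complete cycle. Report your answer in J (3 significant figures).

Constant-volume legs do no work.
W(i) = (380)(17.8 − 39.2) = -8132 J; W(iii) = (118)(39.2 − 17.8) = 2525 J.
W_net = -8132 + 2525 = -5607 J (the counter-clockwise enclosed area).

W_net ≈ -5610 J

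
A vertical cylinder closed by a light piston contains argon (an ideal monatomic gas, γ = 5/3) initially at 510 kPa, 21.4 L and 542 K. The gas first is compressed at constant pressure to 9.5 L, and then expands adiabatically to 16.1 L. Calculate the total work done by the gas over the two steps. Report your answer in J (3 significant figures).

Step 1 (isobaric): W = PΔV = (510 kPa)(9.5 − 21.4 L) = -6069 J.
After step 1: P = 510 kPa, V = 9.5 L, T = 240.6 K.
Step 2 (adiabatic): W = (P₁V₁ − P₂V₂)/(γ−1) = (4845 − 3408)/0.667 = 2155 J.
W_total = -6069 + 2155 = -3914 J.

W_total ≈ -3910 J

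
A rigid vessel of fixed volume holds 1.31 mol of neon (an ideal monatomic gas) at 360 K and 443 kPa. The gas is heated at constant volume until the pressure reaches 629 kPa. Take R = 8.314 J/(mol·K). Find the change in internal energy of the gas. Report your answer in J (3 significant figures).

ΔU ≈ 2470 J

Constant volume ⇒ W = 0, so Q = ΔU = nCᵥΔT with Cᵥ = 3R/2 = 12.47 J/(mol·K).
At constant V, T₂/T₁ = P₂/P₁ ⇒ ΔT = T₁(P₂/P₁ − 1) = 360·(629/443 − 1) = 151.2 K.
ΔU = (1.31)(12.47)(151.2) = 2469 J.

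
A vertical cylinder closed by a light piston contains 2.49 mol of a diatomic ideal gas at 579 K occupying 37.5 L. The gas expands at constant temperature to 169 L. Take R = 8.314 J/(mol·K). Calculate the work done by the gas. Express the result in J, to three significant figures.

W ≈ 18000 J

Isothermal: W = nRT ln(V₂/V₁).
W = (2.49)(8.314)(579) × ln(169/37.5)
  = 11986 × 1.506
W_by_gas = 18046 J.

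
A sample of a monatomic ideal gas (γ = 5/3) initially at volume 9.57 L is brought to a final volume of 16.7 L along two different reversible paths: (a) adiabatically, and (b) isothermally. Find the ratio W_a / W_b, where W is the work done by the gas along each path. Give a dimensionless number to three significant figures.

Path (a) adiabatic: W = P₁V₁(1 − (V₁/V₂)^(γ−1))/(γ−1) → W_a/(P₁V₁) = 0.4651.
Path (b) isothermal: W = P₁V₁ ln(V₂/V₁) → W_b/(P₁V₁) = 0.5568.
W_a / W_b = 0.4651 / 0.5568 = 0.8354.

W_a / W_b ≈ 0.835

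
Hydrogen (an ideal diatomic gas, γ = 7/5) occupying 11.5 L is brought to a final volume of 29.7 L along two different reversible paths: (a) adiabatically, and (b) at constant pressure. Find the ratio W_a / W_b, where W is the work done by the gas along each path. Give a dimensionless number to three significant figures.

Path (a) adiabatic: W = P₁V₁(1 − (V₁/V₂)^(γ−1))/(γ−1) → W_a/(P₁V₁) = 0.7895.
Path (b) isobaric: W = P₁(V₂ − V₁) → W_b/(P₁V₁) = 1.583.
W_a / W_b = 0.7895 / 1.583 = 0.4989.

W_a / W_b ≈ 0.499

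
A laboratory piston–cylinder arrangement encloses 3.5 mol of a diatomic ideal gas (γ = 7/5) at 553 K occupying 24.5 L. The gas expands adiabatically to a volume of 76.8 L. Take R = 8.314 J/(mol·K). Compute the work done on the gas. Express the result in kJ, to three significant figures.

W ≈ -14.8 kJ

Adiabatic: TV^(γ−1) = const with γ = 7/5.
T₂ = T₁ (V₁/V₂)^(γ−1) = 553 × (24.5/76.8)^0.4 = 553 × 0.6332 = 350.1 K.
W_by = nCᵥ(T₁ − T₂) = (3.5)(20.79)(553 − 350.1) = 14757 J.
Work on gas = −W_by = -14757 J.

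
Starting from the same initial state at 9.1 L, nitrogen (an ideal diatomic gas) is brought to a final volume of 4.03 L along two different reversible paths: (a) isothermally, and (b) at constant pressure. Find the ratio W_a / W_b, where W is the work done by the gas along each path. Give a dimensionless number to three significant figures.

Path (a) isothermal: W = P₁V₁ ln(V₂/V₁) → W_a/(P₁V₁) = -0.8145.
Path (b) isobaric: W = P₁(V₂ − V₁) → W_b/(P₁V₁) = -0.5571.
W_a / W_b = -0.8145 / -0.5571 = 1.462.

W_a / W_b ≈ 1.46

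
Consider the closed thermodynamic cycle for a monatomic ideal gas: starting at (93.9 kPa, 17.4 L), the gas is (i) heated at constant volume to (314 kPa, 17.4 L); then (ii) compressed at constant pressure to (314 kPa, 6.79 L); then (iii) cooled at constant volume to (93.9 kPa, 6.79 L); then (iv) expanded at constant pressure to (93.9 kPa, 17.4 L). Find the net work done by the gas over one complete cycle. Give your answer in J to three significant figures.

Constant-volume legs do no work.
W(ii) = (314)(6.79 − 17.4) = -3332 J; W(iv) = (93.9)(17.4 − 6.79) = 996.3 J.
W_net = -3332 + 996.3 = -2335 J (the counter-clockwise enclosed area).

W_net ≈ -2340 J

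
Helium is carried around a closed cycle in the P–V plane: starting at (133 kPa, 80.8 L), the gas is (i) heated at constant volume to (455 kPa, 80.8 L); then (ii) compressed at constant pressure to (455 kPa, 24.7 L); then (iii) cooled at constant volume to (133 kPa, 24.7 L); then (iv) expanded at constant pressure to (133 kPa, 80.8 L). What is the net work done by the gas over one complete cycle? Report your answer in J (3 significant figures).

Constant-volume legs do no work.
W(ii) = (455)(24.7 − 80.8) = -25525 J; W(iv) = (133)(80.8 − 24.7) = 7461 J.
W_net = -25525 + 7461 = -18064 J (the counter-clockwise enclosed area).

W_net ≈ -18100 J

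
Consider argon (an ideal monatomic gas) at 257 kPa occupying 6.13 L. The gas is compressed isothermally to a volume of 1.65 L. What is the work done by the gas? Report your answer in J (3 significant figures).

W ≈ -2070 J

Isothermal: W = nRT ln(V₂/V₁) = P₁V₁ ln(V₂/V₁).
P₁V₁ = (257 kPa)(6.13 L) = 1575 J.
W = 1575 × ln(1.65/6.13) = 1575 × -1.312
W_by_gas = -2068 J.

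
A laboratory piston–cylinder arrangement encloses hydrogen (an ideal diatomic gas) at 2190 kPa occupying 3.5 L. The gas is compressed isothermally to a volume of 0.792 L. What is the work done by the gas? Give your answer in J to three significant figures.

Isothermal: W = nRT ln(V₂/V₁) = P₁V₁ ln(V₂/V₁).
P₁V₁ = (2190 kPa)(3.5 L) = 7665 J.
W = 7665 × ln(0.792/3.5) = 7665 × -1.486
W_by_gas = -11390 J.

W ≈ -11400 J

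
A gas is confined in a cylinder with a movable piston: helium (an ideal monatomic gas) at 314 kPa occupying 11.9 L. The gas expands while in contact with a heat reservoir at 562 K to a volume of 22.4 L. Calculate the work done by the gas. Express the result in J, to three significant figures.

W ≈ 2360 J

Isothermal: W = nRT ln(V₂/V₁) = P₁V₁ ln(V₂/V₁).
P₁V₁ = (314 kPa)(11.9 L) = 3737 J.
W = 3737 × ln(22.4/11.9) = 3737 × 0.6325
W_by_gas = 2363 J.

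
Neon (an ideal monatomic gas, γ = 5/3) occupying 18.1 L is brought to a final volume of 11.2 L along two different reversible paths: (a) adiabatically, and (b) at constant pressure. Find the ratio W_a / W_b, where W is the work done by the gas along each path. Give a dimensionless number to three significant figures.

W_a / W_b ≈ 1.48

Path (a) adiabatic: W = P₁V₁(1 − (V₁/V₂)^(γ−1))/(γ−1) → W_a/(P₁V₁) = -0.5657.
Path (b) isobaric: W = P₁(V₂ − V₁) → W_b/(P₁V₁) = -0.3812.
W_a / W_b = -0.5657 / -0.3812 = 1.484.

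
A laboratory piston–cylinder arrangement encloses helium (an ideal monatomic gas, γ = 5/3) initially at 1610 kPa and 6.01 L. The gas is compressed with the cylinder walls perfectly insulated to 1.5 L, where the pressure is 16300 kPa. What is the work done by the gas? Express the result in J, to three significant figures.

W ≈ -22200 J

Adiabatic: W = (P₁V₁ − P₂V₂)/(γ − 1) with γ = 5/3.
P₁V₁ = 9676 J, P₂V₂ = 24450 J.
W = (9676 − 24450) / 0.6667 = -22161 J.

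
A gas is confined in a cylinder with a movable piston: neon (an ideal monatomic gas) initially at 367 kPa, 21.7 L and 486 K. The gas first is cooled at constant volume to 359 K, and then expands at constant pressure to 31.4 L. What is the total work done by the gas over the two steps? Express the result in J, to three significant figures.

W_total ≈ 2630 J

Step 1 (isochoric): W = 0 (constant volume).
After step 1: P = 271.1 kPa (V unchanged).
Step 2 (isobaric): W = PΔV = (271.1 kPa)(31.4 − 21.7 L) = 2630 J.
W_total = 0 + 2630 = 2630 J.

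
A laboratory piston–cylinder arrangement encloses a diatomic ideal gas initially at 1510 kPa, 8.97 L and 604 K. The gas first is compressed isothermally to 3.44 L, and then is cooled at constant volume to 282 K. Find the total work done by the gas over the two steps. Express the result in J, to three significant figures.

W_total ≈ -13000 J

Step 1 (isothermal): W = P₁V₁ ln(V₂/V₁) = (13545) ln(3.44/8.97) = -12981 J.
Step 2 (isochoric): W = 0 (constant volume).
W_total = -12981 + 0 = -12981 J.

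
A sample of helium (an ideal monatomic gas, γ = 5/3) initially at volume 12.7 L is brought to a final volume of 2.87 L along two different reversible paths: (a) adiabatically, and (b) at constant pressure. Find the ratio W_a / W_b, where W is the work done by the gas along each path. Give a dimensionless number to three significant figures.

W_a / W_b ≈ 3.29

Path (a) adiabatic: W = P₁V₁(1 − (V₁/V₂)^(γ−1))/(γ−1) → W_a/(P₁V₁) = -2.543.
Path (b) isobaric: W = P₁(V₂ − V₁) → W_b/(P₁V₁) = -0.774.
W_a / W_b = -2.543 / -0.774 = 3.285.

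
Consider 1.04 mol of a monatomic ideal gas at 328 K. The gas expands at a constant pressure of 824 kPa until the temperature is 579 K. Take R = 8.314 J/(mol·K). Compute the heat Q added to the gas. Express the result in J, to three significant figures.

Q ≈ 5430 J

Isobaric: W = nRΔT = (1.04)(8.314)(251) = 2170 J.
ΔU = nCᵥΔT with Cᵥ = 3R/2: ΔU = (1.04)(12.47)(251) = 3255 J.
Q = ΔU + W = 3255 + 2170 = 5426 J.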